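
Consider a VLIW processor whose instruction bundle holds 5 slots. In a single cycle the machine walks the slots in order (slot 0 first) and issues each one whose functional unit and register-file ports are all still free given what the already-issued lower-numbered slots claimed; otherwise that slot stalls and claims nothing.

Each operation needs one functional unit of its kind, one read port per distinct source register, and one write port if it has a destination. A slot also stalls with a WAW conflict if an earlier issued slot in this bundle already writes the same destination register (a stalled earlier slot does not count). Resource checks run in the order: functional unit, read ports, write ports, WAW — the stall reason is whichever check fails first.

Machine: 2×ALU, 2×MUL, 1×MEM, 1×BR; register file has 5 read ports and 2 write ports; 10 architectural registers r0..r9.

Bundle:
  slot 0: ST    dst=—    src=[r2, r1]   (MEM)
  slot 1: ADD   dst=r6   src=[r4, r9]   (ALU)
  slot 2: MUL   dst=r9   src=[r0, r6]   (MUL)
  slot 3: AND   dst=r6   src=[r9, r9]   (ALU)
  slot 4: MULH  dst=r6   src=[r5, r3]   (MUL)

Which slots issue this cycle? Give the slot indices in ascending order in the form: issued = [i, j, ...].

issued = [0, 1]

(0) want 1×MEM +2rd +0wr — yes → AL2|MU2|ME0|BR1|rd3|wr2
(1) want 1×ALU +2rd +1wr — yes → AL1|MU2|ME0|BR1|rd1|wr1
(2) want 1×MUL +2rd +1wr — RD_PORT → AL1|MU2|ME0|BR1|rd1|wr1
(3) want 1×ALU +1rd +1wr — WAW → AL1|MU2|ME0|BR1|rd1|wr1
(4) want 1×MUL +2rd +1wr — RD_PORT → AL1|MU2|ME0|BR1|rd1|wr1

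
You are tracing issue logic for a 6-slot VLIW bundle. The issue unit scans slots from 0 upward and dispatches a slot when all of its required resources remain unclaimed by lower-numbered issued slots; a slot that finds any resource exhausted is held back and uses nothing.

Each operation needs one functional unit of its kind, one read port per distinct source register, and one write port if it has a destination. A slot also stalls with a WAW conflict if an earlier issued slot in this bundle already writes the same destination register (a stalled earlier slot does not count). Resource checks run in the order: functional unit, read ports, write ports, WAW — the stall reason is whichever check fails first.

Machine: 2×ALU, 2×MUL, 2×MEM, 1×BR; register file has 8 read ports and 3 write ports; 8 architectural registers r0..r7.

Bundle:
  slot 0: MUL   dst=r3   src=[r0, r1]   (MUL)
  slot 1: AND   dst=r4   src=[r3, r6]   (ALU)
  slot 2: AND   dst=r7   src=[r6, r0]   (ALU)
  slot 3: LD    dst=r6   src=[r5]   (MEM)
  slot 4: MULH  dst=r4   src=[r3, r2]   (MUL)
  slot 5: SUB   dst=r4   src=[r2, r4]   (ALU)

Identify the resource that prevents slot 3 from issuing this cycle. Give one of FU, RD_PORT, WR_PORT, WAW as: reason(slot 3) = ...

[0] MUL needs rd=2 wr=1: ok; after: ALU=2 MUL=1 MEM=2 BR=1, R=6, W=2
[1] ALU needs rd=2 wr=1: ok; after: ALU=1 MUL=1 MEM=2 BR=1, R=4, W=1
[2] ALU needs rd=2 wr=1: ok; after: ALU=0 MUL=1 MEM=2 BR=1, R=2, W=0
[3] MEM needs rd=1 wr=1: WR_PORT; after: ALU=0 MUL=1 MEM=2 BR=1, R=2, W=0
[4] MUL needs rd=2 wr=1: WR_PORT; after: ALU=0 MUL=1 MEM=2 BR=1, R=2, W=0
[5] ALU needs rd=2 wr=1: FU; after: ALU=0 MUL=1 MEM=2 BR=1, R=2, W=0

reason(slot 3) = WR_PORT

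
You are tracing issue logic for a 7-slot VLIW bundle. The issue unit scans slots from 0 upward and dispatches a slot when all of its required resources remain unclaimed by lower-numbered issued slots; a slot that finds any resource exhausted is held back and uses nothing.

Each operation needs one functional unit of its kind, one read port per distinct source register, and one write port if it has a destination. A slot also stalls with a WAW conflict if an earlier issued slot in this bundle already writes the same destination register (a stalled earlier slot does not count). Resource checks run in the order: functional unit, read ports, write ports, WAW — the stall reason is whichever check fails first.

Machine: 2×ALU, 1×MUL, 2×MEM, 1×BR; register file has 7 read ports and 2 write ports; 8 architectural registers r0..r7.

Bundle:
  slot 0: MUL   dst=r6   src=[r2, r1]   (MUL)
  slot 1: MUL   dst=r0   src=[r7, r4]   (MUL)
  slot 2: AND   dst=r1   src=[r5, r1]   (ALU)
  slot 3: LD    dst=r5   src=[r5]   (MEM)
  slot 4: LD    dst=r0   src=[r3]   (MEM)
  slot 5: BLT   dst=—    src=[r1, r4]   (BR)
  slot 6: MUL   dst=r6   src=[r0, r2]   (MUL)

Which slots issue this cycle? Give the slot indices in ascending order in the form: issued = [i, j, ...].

slot 0 (MUL): ISSUE — free A2,Mu0,Ld2,B1 rp5 wp1
slot 1 (MUL): stall FU — free A2,Mu0,Ld2,B1 rp5 wp1
slot 2 (ALU): ISSUE — free A1,Mu0,Ld2,B1 rp3 wp0
slot 3 (MEM): stall WR_PORT — free A1,Mu0,Ld2,B1 rp3 wp0
slot 4 (MEM): stall WR_PORT — free A1,Mu0,Ld2,B1 rp3 wp0
slot 5 (BR): ISSUE — free A1,Mu0,Ld2,B0 rp1 wp0
slot 6 (MUL): stall FU — free A1,Mu0,Ld2,B0 rp1 wp0

issued = [0, 2, 5]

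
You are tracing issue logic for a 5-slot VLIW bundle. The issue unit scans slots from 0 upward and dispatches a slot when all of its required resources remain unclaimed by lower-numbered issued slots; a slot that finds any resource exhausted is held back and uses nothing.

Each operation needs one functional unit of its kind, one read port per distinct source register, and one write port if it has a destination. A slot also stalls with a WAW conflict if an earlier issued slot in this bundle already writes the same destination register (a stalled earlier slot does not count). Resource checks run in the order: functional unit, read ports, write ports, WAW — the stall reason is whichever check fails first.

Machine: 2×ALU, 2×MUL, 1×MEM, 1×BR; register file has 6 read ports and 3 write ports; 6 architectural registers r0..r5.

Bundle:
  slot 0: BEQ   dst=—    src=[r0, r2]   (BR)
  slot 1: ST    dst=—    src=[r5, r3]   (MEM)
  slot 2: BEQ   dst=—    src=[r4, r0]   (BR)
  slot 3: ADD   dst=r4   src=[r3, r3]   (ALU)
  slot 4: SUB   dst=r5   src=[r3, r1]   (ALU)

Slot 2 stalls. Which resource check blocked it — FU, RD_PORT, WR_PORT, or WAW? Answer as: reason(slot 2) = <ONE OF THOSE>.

[0] BR needs rd=2 wr=0: ok; after: ALU=2 MUL=2 MEM=1 BR=0, R=4, W=3
[1] MEM needs rd=2 wr=0: ok; after: ALU=2 MUL=2 MEM=0 BR=0, R=2, W=3
[2] BR needs rd=2 wr=0: FU; after: ALU=2 MUL=2 MEM=0 BR=0, R=2, W=3
[3] ALU needs rd=1 wr=1: ok; after: ALU=1 MUL=2 MEM=0 BR=0, R=1, W=2
[4] ALU needs rd=2 wr=1: RD_PORT; after: ALU=1 MUL=2 MEM=0 BR=0, R=1, W=2

reason(slot 2) = FU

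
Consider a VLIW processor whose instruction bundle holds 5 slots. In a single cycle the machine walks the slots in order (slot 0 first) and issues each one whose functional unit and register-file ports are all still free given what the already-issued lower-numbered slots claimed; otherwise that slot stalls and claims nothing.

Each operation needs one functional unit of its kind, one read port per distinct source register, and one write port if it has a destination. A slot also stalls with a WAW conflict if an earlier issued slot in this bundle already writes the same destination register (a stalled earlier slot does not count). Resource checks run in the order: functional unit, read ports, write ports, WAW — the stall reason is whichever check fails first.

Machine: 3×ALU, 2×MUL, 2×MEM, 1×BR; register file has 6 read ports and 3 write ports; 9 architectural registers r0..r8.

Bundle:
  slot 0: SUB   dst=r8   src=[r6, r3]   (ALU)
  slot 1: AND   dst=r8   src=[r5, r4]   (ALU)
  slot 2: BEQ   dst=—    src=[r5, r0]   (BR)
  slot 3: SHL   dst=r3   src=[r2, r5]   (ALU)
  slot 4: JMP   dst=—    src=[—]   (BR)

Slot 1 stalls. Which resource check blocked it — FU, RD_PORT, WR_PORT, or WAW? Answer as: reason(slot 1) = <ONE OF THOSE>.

  0. ALU→r8 ⇒ go  {2A/2Mu/2Ld/1B | 4r 2w}
  1. ALU→r8 ⇒ no(WAW)  {2A/2Mu/2Ld/1B | 4r 2w}
  2. BR ⇒ go  {2A/2Mu/2Ld/0B | 2r 2w}
  3. ALU→r3 ⇒ go  {1A/2Mu/2Ld/0B | 0r 1w}
  4. BR ⇒ no(FU)  {1A/2Mu/2Ld/0B | 0r 1w}

reason(slot 1) = WAW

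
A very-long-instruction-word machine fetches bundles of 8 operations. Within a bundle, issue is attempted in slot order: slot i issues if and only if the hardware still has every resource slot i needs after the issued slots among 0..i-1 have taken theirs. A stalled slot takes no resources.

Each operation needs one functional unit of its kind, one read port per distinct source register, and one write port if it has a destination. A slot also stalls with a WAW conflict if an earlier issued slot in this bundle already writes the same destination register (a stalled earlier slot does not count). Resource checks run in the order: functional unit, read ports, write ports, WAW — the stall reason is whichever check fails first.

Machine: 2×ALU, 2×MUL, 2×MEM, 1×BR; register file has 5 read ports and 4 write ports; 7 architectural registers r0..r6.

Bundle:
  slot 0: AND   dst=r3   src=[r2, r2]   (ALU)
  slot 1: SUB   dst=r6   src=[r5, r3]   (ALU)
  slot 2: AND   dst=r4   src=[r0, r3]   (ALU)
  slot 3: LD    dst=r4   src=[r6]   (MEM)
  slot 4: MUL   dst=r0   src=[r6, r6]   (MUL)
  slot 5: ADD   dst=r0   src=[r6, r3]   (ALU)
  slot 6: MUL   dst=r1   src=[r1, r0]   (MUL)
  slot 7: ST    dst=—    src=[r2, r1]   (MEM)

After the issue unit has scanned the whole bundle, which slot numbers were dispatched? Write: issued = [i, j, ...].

[0] ALU needs rd=1 wr=1: ok; after: ALU=1 MUL=2 MEM=2 BR=1, R=4, W=3
[1] ALU needs rd=2 wr=1: ok; after: ALU=0 MUL=2 MEM=2 BR=1, R=2, W=2
[2] ALU needs rd=2 wr=1: FU; after: ALU=0 MUL=2 MEM=2 BR=1, R=2, W=2
[3] MEM needs rd=1 wr=1: ok; after: ALU=0 MUL=2 MEM=1 BR=1, R=1, W=1
[4] MUL needs rd=1 wr=1: ok; after: ALU=0 MUL=1 MEM=1 BR=1, R=0, W=0
[5] ALU needs rd=2 wr=1: FU; after: ALU=0 MUL=1 MEM=1 BR=1, R=0, W=0
[6] MUL needs rd=2 wr=1: RD_PORT; after: ALU=0 MUL=1 MEM=1 BR=1, R=0, W=0
[7] MEM needs rd=2 wr=0: RD_PORT; after: ALU=0 MUL=1 MEM=1 BR=1, R=0, W=0

issued = [0, 1, 3, 4]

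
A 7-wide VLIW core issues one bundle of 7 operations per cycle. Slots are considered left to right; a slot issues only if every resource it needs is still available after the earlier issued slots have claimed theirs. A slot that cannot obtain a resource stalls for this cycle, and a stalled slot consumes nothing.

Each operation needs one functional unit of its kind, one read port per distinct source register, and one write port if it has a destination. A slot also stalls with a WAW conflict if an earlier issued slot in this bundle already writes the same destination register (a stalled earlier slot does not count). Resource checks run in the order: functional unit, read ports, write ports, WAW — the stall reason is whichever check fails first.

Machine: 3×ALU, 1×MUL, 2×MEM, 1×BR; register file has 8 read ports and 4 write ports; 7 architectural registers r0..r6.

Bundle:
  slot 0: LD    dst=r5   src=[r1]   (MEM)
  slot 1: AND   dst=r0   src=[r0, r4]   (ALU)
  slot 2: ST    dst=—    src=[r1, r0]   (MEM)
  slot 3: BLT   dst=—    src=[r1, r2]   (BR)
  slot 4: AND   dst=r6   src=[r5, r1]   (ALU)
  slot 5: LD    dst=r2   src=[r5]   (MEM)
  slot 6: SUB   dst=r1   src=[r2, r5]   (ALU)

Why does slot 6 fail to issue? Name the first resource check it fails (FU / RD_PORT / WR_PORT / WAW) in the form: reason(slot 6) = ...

  0. MEM→r5 ⇒ go  {3A/1Mu/1Ld/1B | 7r 3w}
  1. ALU→r0 ⇒ go  {2A/1Mu/1Ld/1B | 5r 2w}
  2. MEM ⇒ go  {2A/1Mu/0Ld/1B | 3r 2w}
  3. BR ⇒ go  {2A/1Mu/0Ld/0B | 1r 2w}
  4. ALU→r6 ⇒ no(RD_PORT)  {2A/1Mu/0Ld/0B | 1r 2w}
  5. MEM→r2 ⇒ no(FU)  {2A/1Mu/0Ld/0B | 1r 2w}
  6. ALU→r1 ⇒ no(RD_PORT)  {2A/1Mu/0Ld/0B | 1r 2w}

reason(slot 6) = RD_PORT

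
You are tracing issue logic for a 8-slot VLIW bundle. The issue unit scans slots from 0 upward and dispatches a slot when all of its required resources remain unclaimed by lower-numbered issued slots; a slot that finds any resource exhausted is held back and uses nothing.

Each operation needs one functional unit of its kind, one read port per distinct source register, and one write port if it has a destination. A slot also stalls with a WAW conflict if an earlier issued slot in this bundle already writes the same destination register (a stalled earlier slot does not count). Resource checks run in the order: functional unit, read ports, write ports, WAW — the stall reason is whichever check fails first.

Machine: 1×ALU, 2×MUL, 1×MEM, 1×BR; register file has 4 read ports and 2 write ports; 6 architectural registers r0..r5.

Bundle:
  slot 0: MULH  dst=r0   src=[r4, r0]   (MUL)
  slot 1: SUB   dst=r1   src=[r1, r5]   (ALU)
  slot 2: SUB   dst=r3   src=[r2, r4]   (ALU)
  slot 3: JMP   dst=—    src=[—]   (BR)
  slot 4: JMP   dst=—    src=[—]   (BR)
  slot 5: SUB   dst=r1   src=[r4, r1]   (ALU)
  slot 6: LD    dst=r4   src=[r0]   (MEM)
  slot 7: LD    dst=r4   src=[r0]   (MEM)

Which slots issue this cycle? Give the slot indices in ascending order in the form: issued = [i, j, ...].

(0) want 1×MUL +2rd +1wr — yes → AL1|MU1|ME1|BR1|rd2|wr1
(1) want 1×ALU +2rd +1wr — yes → AL0|MU1|ME1|BR1|rd0|wr0
(2) want 1×ALU +2rd +1wr — FU → AL0|MU1|ME1|BR1|rd0|wr0
(3) want 1×BR +0rd +0wr — yes → AL0|MU1|ME1|BR0|rd0|wr0
(4) want 1×BR +0rd +0wr — FU → AL0|MU1|ME1|BR0|rd0|wr0
(5) want 1×ALU +2rd +1wr — FU → AL0|MU1|ME1|BR0|rd0|wr0
(6) want 1×MEM +1rd +1wr — RD_PORT → AL0|MU1|ME1|BR0|rd0|wr0
(7) want 1×MEM +1rd +1wr — RD_PORT → AL0|MU1|ME1|BR0|rd0|wr0

issued = [0, 1, 3]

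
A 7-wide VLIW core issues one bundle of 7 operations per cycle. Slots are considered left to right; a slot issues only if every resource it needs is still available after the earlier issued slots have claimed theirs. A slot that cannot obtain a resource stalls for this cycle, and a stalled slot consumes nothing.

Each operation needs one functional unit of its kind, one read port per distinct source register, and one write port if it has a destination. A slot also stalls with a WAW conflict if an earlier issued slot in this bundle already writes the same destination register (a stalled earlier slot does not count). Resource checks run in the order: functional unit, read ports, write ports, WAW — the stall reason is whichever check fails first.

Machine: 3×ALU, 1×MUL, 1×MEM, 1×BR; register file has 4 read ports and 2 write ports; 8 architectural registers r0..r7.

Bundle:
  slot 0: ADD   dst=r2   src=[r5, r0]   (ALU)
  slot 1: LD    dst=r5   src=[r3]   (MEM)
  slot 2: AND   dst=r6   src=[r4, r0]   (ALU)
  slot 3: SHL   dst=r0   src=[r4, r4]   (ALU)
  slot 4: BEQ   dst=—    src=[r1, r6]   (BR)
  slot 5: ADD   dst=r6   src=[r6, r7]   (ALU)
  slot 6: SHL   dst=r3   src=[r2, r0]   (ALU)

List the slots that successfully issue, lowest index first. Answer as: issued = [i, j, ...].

issued = [0, 1]

#0 ALU src=r5,r0 dispatched  <A:2 Mu:1 Ld:1 B:1 rd:2 wr:1>
#1 MEM src=r3 dispatched  <A:2 Mu:1 Ld:0 B:1 rd:1 wr:0>
#2 ALU src=r4,r0 held:RD_PORT  <A:2 Mu:1 Ld:0 B:1 rd:1 wr:0>
#3 ALU src=r4,r4 held:WR_PORT  <A:2 Mu:1 Ld:0 B:1 rd:1 wr:0>
#4 BR src=r1,r6 held:RD_PORT  <A:2 Mu:1 Ld:0 B:1 rd:1 wr:0>
#5 ALU src=r6,r7 held:RD_PORT  <A:2 Mu:1 Ld:0 B:1 rd:1 wr:0>
#6 ALU src=r2,r0 held:RD_PORT  <A:2 Mu:1 Ld:0 B:1 rd:1 wr:0>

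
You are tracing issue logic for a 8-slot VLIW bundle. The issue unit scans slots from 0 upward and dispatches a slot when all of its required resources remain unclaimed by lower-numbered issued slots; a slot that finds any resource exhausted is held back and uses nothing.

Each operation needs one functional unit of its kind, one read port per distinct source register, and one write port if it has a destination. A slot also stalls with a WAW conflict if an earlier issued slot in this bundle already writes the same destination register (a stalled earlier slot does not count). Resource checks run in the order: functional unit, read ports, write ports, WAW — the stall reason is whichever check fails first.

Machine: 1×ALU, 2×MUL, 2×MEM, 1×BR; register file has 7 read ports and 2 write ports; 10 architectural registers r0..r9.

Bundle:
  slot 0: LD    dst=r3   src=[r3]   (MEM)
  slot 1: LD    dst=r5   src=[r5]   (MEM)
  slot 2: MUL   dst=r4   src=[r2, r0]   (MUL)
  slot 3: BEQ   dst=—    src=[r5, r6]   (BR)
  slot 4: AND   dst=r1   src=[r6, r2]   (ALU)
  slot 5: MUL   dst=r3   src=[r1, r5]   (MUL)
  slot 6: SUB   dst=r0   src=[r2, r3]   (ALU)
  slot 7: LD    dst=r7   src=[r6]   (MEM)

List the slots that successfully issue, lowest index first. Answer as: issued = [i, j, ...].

#0 MEM src=r3 dispatched  <A:1 Mu:2 Ld:1 B:1 rd:6 wr:1>
#1 MEM src=r5 dispatched  <A:1 Mu:2 Ld:0 B:1 rd:5 wr:0>
#2 MUL src=r2,r0 held:WR_PORT  <A:1 Mu:2 Ld:0 B:1 rd:5 wr:0>
#3 BR src=r5,r6 dispatched  <A:1 Mu:2 Ld:0 B:0 rd:3 wr:0>
#4 ALU src=r6,r2 held:WR_PORT  <A:1 Mu:2 Ld:0 B:0 rd:3 wr:0>
#5 MUL src=r1,r5 held:WR_PORT  <A:1 Mu:2 Ld:0 B:0 rd:3 wr:0>
#6 ALU src=r2,r3 held:WR_PORT  <A:1 Mu:2 Ld:0 B:0 rd:3 wr:0>
#7 MEM src=r6 held:FU  <A:1 Mu:2 Ld:0 B:0 rd:3 wr:0>

issued = [0, 1, 3]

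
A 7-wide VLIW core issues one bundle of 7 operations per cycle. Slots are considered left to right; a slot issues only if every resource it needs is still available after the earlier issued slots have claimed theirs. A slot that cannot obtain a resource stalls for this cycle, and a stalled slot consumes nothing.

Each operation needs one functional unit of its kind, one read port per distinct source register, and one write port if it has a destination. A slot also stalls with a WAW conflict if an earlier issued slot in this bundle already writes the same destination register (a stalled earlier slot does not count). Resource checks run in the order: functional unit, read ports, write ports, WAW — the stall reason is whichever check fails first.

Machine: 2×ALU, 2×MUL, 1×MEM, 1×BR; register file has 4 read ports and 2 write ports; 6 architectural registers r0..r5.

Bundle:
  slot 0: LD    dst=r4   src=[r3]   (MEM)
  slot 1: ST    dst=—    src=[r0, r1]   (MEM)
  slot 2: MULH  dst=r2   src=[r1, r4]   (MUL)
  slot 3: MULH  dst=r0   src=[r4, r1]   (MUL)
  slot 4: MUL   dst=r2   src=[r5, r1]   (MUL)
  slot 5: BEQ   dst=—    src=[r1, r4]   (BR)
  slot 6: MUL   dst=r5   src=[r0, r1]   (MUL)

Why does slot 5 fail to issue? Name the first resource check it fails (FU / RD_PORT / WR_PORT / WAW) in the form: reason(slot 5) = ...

reason(slot 5) = RD_PORT

  0. MEM→r4 ⇒ go  {2A/2Mu/0Ld/1B | 3r 1w}
  1. MEM ⇒ no(FU)  {2A/2Mu/0Ld/1B | 3r 1w}
  2. MUL→r2 ⇒ go  {2A/1Mu/0Ld/1B | 1r 0w}
  3. MUL→r0 ⇒ no(RD_PORT)  {2A/1Mu/0Ld/1B | 1r 0w}
  4. MUL→r2 ⇒ no(RD_PORT)  {2A/1Mu/0Ld/1B | 1r 0w}
  5. BR ⇒ no(RD_PORT)  {2A/1Mu/0Ld/1B | 1r 0w}
  6. MUL→r5 ⇒ no(RD_PORT)  {2A/1Mu/0Ld/1B | 1r 0w}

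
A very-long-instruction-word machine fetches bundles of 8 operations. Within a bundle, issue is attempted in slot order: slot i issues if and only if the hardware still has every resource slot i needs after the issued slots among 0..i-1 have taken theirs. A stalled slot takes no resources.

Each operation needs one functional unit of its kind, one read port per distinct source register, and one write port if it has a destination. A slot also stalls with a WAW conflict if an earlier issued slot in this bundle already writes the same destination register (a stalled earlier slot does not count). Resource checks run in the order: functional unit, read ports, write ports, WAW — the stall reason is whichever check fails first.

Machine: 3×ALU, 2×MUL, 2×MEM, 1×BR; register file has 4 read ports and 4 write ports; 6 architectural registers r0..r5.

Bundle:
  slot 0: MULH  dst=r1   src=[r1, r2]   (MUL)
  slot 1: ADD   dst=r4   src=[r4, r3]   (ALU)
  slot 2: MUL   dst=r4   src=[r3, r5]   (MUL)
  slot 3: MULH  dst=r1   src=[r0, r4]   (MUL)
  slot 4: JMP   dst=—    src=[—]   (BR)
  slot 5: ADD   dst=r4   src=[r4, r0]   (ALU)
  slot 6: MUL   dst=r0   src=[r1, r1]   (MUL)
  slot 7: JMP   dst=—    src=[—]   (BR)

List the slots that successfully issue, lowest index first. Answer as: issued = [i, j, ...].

#0 MUL src=r1,r2 dispatched  <A:3 Mu:1 Ld:2 B:1 rd:2 wr:3>
#1 ALU src=r4,r3 dispatched  <A:2 Mu:1 Ld:2 B:1 rd:0 wr:2>
#2 MUL src=r3,r5 held:RD_PORT  <A:2 Mu:1 Ld:2 B:1 rd:0 wr:2>
#3 MUL src=r0,r4 held:RD_PORT  <A:2 Mu:1 Ld:2 B:1 rd:0 wr:2>
#4 BR src=- dispatched  <A:2 Mu:1 Ld:2 B:0 rd:0 wr:2>
#5 ALU src=r4,r0 held:RD_PORT  <A:2 Mu:1 Ld:2 B:0 rd:0 wr:2>
#6 MUL src=r1,r1 held:RD_PORT  <A:2 Mu:1 Ld:2 B:0 rd:0 wr:2>
#7 BR src=- held:FU  <A:2 Mu:1 Ld:2 B:0 rd:0 wr:2>

issued = [0, 1, 4]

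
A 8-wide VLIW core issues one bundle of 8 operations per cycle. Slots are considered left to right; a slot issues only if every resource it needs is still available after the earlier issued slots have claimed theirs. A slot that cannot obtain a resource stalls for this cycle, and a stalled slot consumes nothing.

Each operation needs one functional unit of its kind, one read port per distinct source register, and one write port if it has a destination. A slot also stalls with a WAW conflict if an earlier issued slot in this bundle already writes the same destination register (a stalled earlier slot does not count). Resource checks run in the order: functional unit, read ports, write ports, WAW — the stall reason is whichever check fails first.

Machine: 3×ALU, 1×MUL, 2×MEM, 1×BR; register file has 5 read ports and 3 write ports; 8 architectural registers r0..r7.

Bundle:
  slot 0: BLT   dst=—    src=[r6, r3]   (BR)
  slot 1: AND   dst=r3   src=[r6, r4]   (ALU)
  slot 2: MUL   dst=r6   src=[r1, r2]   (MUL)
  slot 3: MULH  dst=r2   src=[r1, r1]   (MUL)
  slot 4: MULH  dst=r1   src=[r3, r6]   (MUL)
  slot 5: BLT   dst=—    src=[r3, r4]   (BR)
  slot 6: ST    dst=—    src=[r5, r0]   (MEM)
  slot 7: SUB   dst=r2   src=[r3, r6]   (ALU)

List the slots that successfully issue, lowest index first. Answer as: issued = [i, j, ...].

slot 0 (BR): ISSUE — free A3,Mu1,Ld2,B0 rp3 wp3
slot 1 (ALU): ISSUE — free A2,Mu1,Ld2,B0 rp1 wp2
slot 2 (MUL): stall RD_PORT — free A2,Mu1,Ld2,B0 rp1 wp2
slot 3 (MUL): ISSUE — free A2,Mu0,Ld2,B0 rp0 wp1
slot 4 (MUL): stall FU — free A2,Mu0,Ld2,B0 rp0 wp1
slot 5 (BR): stall FU — free A2,Mu0,Ld2,B0 rp0 wp1
slot 6 (MEM): stall RD_PORT — free A2,Mu0,Ld2,B0 rp0 wp1
slot 7 (ALU): stall RD_PORT — free A2,Mu0,Ld2,B0 rp0 wp1

issued = [0, 1, 3]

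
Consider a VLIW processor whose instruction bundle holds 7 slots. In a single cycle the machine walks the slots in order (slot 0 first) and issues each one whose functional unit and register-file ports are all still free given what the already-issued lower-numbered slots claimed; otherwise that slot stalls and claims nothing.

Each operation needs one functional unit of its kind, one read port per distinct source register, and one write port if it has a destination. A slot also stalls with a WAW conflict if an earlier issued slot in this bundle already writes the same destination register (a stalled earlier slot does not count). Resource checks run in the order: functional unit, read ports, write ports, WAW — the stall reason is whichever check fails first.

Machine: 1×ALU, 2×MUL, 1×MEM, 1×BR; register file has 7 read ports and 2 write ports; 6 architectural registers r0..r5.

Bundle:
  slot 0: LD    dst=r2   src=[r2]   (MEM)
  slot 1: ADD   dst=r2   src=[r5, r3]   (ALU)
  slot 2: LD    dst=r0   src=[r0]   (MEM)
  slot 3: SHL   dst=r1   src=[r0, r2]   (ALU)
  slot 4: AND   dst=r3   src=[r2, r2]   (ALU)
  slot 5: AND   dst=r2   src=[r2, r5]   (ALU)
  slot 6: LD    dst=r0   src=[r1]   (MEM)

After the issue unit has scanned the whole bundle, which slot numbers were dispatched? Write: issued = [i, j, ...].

issued = [0, 3]

(0) want 1×MEM +1rd +1wr — yes → AL1|MU2|ME0|BR1|rd6|wr1
(1) want 1×ALU +2rd +1wr — WAW → AL1|MU2|ME0|BR1|rd6|wr1
(2) want 1×MEM +1rd +1wr — FU → AL1|MU2|ME0|BR1|rd6|wr1
(3) want 1×ALU +2rd +1wr — yes → AL0|MU2|ME0|BR1|rd4|wr0
(4) want 1×ALU +1rd +1wr — FU → AL0|MU2|ME0|BR1|rd4|wr0
(5) want 1×ALU +2rd +1wr — FU → AL0|MU2|ME0|BR1|rd4|wr0
(6) want 1×MEM +1rd +1wr — FU → AL0|MU2|ME0|BR1|rd4|wr0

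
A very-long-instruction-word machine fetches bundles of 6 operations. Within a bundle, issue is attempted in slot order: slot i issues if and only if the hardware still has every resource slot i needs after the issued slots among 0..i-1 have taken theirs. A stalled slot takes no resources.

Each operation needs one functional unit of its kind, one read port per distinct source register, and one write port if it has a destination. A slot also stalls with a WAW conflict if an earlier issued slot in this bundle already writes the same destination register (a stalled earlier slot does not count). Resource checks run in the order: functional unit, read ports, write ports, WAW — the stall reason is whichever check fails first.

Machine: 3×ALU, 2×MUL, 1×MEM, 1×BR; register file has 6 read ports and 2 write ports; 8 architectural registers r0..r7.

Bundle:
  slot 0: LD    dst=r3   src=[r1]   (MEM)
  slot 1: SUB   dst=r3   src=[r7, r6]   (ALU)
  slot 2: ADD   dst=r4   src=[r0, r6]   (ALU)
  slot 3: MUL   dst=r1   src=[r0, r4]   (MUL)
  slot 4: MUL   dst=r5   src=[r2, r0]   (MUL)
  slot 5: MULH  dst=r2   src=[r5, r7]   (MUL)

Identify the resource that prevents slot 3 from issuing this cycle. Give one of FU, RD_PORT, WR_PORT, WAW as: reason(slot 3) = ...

(0) want 1×MEM +1rd +1wr — yes → AL3|MU2|ME0|BR1|rd5|wr1
(1) want 1×ALU +2rd +1wr — WAW → AL3|MU2|ME0|BR1|rd5|wr1
(2) want 1×ALU +2rd +1wr — yes → AL2|MU2|ME0|BR1|rd3|wr0
(3) want 1×MUL +2rd +1wr — WR_PORT → AL2|MU2|ME0|BR1|rd3|wr0
(4) want 1×MUL +2rd +1wr — WR_PORT → AL2|MU2|ME0|BR1|rd3|wr0
(5) want 1×MUL +2rd +1wr — WR_PORT → AL2|MU2|ME0|BR1|rd3|wr0

reason(slot 3) = WR_PORT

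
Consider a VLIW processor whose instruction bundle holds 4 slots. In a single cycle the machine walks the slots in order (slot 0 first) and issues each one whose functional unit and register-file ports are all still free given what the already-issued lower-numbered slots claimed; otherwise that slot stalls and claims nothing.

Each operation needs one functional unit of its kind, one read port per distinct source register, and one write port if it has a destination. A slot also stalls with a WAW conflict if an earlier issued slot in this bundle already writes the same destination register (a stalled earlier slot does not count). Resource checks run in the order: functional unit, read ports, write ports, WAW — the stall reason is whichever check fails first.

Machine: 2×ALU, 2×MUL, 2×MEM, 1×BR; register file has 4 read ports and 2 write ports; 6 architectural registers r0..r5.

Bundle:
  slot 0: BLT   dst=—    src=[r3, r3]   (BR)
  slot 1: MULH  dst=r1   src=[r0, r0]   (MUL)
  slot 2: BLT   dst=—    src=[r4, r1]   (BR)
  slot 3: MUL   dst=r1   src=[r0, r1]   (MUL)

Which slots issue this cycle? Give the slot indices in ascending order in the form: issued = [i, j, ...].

slot 0 (BR): ISSUE — free A2,Mu2,Ld2,B0 rp3 wp2
slot 1 (MUL): ISSUE — free A2,Mu1,Ld2,B0 rp2 wp1
slot 2 (BR): stall FU — free A2,Mu1,Ld2,B0 rp2 wp1
slot 3 (MUL): stall WAW — free A2,Mu1,Ld2,B0 rp2 wp1

issued = [0, 1]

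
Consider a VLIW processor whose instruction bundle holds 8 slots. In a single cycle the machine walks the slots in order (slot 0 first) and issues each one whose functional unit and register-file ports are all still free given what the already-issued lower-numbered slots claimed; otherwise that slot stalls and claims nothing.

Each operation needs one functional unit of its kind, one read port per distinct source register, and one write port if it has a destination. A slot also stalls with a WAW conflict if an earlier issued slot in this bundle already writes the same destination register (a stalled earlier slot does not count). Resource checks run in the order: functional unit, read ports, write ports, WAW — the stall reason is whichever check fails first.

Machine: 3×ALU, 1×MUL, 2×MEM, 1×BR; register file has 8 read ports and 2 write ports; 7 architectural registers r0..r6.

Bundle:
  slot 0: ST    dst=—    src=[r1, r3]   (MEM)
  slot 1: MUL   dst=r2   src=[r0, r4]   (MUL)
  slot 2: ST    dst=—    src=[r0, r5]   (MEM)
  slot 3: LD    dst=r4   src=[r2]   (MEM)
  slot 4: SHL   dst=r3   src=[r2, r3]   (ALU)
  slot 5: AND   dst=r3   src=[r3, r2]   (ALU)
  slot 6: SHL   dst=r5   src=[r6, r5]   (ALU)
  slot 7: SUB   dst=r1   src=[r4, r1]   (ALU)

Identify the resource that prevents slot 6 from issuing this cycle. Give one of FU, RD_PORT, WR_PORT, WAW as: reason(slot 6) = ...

reason(slot 6) = RD_PORT

  0. MEM ⇒ go  {3A/1Mu/1Ld/1B | 6r 2w}
  1. MUL→r2 ⇒ go  {3A/0Mu/1Ld/1B | 4r 1w}
  2. MEM ⇒ go  {3A/0Mu/0Ld/1B | 2r 1w}
  3. MEM→r4 ⇒ no(FU)  {3A/0Mu/0Ld/1B | 2r 1w}
  4. ALU→r3 ⇒ go  {2A/0Mu/0Ld/1B | 0r 0w}
  5. ALU→r3 ⇒ no(RD_PORT)  {2A/0Mu/0Ld/1B | 0r 0w}
  6. ALU→r5 ⇒ no(RD_PORT)  {2A/0Mu/0Ld/1B | 0r 0w}
  7. ALU→r1 ⇒ no(RD_PORT)  {2A/0Mu/0Ld/1B | 0r 0w}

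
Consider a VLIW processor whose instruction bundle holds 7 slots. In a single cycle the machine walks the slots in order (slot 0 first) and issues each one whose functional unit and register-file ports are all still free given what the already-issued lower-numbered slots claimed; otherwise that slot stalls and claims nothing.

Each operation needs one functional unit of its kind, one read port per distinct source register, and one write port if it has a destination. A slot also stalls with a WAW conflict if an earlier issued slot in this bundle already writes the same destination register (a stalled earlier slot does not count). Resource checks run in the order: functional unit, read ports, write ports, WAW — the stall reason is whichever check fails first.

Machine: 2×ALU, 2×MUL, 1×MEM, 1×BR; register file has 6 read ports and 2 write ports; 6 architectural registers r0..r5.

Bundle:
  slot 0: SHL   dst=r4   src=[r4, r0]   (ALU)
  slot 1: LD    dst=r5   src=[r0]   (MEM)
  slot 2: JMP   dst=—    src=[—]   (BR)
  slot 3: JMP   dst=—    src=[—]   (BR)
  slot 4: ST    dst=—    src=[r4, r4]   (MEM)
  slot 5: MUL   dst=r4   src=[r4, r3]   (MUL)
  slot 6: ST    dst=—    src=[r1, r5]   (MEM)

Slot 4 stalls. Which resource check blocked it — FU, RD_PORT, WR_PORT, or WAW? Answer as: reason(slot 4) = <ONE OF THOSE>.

reason(slot 4) = FU

  0. ALU→r4 ⇒ go  {1A/2Mu/1Ld/1B | 4r 1w}
  1. MEM→r5 ⇒ go  {1A/2Mu/0Ld/1B | 3r 0w}
  2. BR ⇒ go  {1A/2Mu/0Ld/0B | 3r 0w}
  3. BR ⇒ no(FU)  {1A/2Mu/0Ld/0B | 3r 0w}
  4. MEM ⇒ no(FU)  {1A/2Mu/0Ld/0B | 3r 0w}
  5. MUL→r4 ⇒ no(WR_PORT)  {1A/2Mu/0Ld/0B | 3r 0w}
  6. MEM ⇒ no(FU)  {1A/2Mu/0Ld/0B | 3r 0w}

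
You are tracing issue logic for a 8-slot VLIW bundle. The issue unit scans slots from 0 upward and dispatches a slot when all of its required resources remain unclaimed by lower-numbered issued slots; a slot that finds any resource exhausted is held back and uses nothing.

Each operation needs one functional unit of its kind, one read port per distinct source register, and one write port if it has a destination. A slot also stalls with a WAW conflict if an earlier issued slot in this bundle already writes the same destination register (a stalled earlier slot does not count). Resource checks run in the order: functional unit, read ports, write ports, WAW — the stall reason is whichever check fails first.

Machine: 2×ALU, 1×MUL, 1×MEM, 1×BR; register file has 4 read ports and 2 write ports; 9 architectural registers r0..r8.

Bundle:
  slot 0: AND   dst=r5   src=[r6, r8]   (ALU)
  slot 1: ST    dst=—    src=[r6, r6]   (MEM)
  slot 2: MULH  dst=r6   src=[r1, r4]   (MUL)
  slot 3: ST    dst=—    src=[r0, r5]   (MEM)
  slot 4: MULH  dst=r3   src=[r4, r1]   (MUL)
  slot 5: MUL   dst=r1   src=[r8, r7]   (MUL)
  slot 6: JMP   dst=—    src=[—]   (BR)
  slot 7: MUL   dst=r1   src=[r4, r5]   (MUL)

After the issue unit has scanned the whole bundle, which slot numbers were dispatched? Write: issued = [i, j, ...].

  0. ALU→r5 ⇒ go  {1A/1Mu/1Ld/1B | 2r 1w}
  1. MEM ⇒ go  {1A/1Mu/0Ld/1B | 1r 1w}
  2. MUL→r6 ⇒ no(RD_PORT)  {1A/1Mu/0Ld/1B | 1r 1w}
  3. MEM ⇒ no(FU)  {1A/1Mu/0Ld/1B | 1r 1w}
  4. MUL→r3 ⇒ no(RD_PORT)  {1A/1Mu/0Ld/1B | 1r 1w}
  5. MUL→r1 ⇒ no(RD_PORT)  {1A/1Mu/0Ld/1B | 1r 1w}
  6. BR ⇒ go  {1A/1Mu/0Ld/0B | 1r 1w}
  7. MUL→r1 ⇒ no(RD_PORT)  {1A/1Mu/0Ld/0B | 1r 1w}

issued = [0, 1, 6]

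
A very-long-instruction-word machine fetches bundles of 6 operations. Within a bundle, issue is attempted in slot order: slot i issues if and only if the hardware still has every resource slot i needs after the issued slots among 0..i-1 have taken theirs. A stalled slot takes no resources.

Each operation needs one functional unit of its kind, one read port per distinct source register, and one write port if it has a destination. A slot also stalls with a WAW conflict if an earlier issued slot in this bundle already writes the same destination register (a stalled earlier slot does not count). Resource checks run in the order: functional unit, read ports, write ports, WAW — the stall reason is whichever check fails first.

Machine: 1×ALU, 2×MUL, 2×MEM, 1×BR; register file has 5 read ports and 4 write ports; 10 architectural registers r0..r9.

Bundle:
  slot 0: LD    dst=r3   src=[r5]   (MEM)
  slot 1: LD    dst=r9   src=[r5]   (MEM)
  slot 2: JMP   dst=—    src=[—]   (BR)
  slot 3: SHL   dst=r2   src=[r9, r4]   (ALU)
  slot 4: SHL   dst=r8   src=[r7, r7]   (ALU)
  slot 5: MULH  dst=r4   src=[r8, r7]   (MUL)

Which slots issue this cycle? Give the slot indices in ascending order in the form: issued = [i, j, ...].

(0) want 1×MEM +1rd +1wr — yes → AL1|MU2|ME1|BR1|rd4|wr3
(1) want 1×MEM +1rd +1wr — yes → AL1|MU2|ME0|BR1|rd3|wr2
(2) want 1×BR +0rd +0wr — yes → AL1|MU2|ME0|BR0|rd3|wr2
(3) want 1×ALU +2rd +1wr — yes → AL0|MU2|ME0|BR0|rd1|wr1
(4) want 1×ALU +1rd +1wr — FU → AL0|MU2|ME0|BR0|rd1|wr1
(5) want 1×MUL +2rd +1wr — RD_PORT → AL0|MU2|ME0|BR0|rd1|wr1

issued = [0, 1, 2, 3]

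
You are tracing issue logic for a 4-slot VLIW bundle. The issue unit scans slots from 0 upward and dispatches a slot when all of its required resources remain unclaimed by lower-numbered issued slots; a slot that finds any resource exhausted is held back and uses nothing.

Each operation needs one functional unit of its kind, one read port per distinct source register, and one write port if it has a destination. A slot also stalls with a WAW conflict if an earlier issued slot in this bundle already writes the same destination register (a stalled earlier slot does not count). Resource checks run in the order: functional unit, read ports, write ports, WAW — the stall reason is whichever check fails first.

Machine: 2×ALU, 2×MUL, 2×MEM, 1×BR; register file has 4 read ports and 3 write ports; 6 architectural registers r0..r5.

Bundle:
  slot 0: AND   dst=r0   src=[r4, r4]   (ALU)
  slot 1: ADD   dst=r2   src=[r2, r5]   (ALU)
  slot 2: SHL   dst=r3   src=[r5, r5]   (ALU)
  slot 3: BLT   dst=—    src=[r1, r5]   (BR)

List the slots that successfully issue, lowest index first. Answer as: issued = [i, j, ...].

(0) want 1×ALU +1rd +1wr — yes → AL1|MU2|ME2|BR1|rd3|wr2
(1) want 1×ALU +2rd +1wr — yes → AL0|MU2|ME2|BR1|rd1|wr1
(2) want 1×ALU +1rd +1wr — FU → AL0|MU2|ME2|BR1|rd1|wr1
(3) want 1×BR +2rd +0wr — RD_PORT → AL0|MU2|ME2|BR1|rd1|wr1

issued = [0, 1]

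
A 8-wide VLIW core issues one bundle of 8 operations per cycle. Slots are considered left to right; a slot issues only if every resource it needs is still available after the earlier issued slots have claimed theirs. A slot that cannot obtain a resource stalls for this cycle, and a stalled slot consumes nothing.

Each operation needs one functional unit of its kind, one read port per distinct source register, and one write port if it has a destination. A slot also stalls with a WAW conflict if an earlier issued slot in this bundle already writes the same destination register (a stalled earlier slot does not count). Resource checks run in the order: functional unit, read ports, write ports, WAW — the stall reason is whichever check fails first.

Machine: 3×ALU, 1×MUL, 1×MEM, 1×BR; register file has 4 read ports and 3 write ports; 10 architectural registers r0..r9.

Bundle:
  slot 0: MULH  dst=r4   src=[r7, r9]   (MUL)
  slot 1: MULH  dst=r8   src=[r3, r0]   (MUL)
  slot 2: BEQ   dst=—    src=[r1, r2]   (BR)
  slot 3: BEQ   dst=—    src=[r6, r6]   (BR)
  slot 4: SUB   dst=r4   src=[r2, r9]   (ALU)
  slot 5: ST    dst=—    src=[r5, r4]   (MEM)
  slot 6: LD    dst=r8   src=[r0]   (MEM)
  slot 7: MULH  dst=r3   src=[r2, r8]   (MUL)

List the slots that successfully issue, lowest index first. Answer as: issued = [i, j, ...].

issued = [0, 2]

slot 0 (MUL): ISSUE — free A3,Mu0,Ld1,B1 rp2 wp2
slot 1 (MUL): stall FU — free A3,Mu0,Ld1,B1 rp2 wp2
slot 2 (BR): ISSUE — free A3,Mu0,Ld1,B0 rp0 wp2
slot 3 (BR): stall FU — free A3,Mu0,Ld1,B0 rp0 wp2
slot 4 (ALU): stall RD_PORT — free A3,Mu0,Ld1,B0 rp0 wp2
slot 5 (MEM): stall RD_PORT — free A3,Mu0,Ld1,B0 rp0 wp2
slot 6 (MEM): stall RD_PORT — free A3,Mu0,Ld1,B0 rp0 wp2
slot 7 (MUL): stall FU — free A3,Mu0,Ld1,B0 rp0 wp2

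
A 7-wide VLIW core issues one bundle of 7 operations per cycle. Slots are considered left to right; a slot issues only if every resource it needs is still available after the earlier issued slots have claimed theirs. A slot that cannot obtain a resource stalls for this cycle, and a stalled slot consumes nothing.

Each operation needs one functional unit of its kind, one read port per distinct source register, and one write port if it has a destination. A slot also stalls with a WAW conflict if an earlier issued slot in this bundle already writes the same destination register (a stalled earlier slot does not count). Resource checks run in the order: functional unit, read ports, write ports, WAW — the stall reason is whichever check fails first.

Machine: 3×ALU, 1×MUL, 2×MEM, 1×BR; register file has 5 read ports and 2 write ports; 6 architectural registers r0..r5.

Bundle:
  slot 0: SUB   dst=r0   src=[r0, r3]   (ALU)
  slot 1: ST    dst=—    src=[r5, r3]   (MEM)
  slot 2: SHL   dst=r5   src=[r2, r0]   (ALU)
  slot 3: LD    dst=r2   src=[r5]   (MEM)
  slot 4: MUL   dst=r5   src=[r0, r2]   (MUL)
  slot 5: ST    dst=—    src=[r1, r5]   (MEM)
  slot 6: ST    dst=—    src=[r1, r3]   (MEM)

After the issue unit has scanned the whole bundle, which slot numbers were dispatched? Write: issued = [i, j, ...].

issued = [0, 1, 3]

  0. ALU→r0 ⇒ go  {2A/1Mu/2Ld/1B | 3r 1w}
  1. MEM ⇒ go  {2A/1Mu/1Ld/1B | 1r 1w}
  2. ALU→r5 ⇒ no(RD_PORT)  {2A/1Mu/1Ld/1B | 1r 1w}
  3. MEM→r2 ⇒ go  {2A/1Mu/0Ld/1B | 0r 0w}
  4. MUL→r5 ⇒ no(RD_PORT)  {2A/1Mu/0Ld/1B | 0r 0w}
  5. MEM ⇒ no(FU)  {2A/1Mu/0Ld/1B | 0r 0w}
  6. MEM ⇒ no(FU)  {2A/1Mu/0Ld/1B | 0r 0w}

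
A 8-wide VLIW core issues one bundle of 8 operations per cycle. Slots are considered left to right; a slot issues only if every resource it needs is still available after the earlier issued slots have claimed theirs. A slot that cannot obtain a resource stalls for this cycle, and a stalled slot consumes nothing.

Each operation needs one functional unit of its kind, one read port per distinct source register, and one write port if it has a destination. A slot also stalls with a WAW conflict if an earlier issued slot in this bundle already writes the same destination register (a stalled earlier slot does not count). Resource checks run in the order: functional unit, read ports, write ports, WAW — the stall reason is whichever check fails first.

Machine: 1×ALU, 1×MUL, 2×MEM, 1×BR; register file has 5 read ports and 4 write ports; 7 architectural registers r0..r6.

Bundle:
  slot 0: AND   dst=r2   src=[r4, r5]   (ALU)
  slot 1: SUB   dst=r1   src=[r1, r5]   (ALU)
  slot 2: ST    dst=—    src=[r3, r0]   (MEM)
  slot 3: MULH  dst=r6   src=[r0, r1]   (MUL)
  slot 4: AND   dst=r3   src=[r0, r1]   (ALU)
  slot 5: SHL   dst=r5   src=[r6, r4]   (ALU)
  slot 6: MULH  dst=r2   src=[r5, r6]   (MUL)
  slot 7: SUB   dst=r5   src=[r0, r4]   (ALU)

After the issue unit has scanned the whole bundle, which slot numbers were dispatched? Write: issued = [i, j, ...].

#0 ALU src=r4,r5 dispatched  <A:0 Mu:1 Ld:2 B:1 rd:3 wr:3>
#1 ALU src=r1,r5 held:FU  <A:0 Mu:1 Ld:2 B:1 rd:3 wr:3>
#2 MEM src=r3,r0 dispatched  <A:0 Mu:1 Ld:1 B:1 rd:1 wr:3>
#3 MUL src=r0,r1 held:RD_PORT  <A:0 Mu:1 Ld:1 B:1 rd:1 wr:3>
#4 ALU src=r0,r1 held:FU  <A:0 Mu:1 Ld:1 B:1 rd:1 wr:3>
#5 ALU src=r6,r4 held:FU  <A:0 Mu:1 Ld:1 B:1 rd:1 wr:3>
#6 MUL src=r5,r6 held:RD_PORT  <A:0 Mu:1 Ld:1 B:1 rd:1 wr:3>
#7 ALU src=r0,r4 held:FU  <A:0 Mu:1 Ld:1 B:1 rd:1 wr:3>

issued = [0, 2]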